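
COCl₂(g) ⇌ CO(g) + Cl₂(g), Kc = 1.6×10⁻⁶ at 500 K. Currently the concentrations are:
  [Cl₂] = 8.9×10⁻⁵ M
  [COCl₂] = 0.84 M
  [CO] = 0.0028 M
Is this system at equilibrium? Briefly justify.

no; Q < K, reaction proceeds forward

Qc = [CO]·[Cl₂] / [COCl₂] = (0.0028)·(8.9×10⁻⁵) / (0.84) = 3.0×10⁻⁷
Qc = 3.0×10⁻⁷ < Kc = 1.6×10⁻⁶: net forward reaction.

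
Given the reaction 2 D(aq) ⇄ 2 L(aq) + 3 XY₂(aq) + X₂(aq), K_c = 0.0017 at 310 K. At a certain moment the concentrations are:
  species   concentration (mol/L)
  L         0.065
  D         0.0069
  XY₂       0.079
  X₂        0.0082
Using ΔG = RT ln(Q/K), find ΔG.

Q_c = [L]²·[XY₂]³·[X₂] / [D]² = (0.065)²·(0.079)³·(0.0082) / (0.0069)² = 3.59e-4
ΔG = RT ln(Q_c/K_c) = (8.314 J mol⁻¹ K⁻¹)(310 K) × ln(3.59e-4/0.0017)
   = (2.577 kJ/mol)(-1.555) = -4.01 kJ/mol
ΔG < 0, so the forward reaction is spontaneous (proceeds forward).

ΔG = -4.01 kJ/mol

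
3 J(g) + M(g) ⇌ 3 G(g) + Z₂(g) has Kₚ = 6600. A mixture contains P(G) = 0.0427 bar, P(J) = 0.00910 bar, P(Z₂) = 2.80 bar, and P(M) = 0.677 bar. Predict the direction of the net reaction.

Qₚ = P(G)³·P(Z₂) / (P(J)³·P(M)) = (0.0427)³·(2.80) / ((0.00910)³·(0.677)) = 427
Qₚ = 427 < Kₚ = 6600, so the forward reaction proceeds.

toward products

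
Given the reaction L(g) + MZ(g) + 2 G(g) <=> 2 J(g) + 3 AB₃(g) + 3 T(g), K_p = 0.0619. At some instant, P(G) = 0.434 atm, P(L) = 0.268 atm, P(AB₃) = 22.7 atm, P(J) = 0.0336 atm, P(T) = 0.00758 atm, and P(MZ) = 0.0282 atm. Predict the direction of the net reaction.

Q_p = P(J)²·P(AB₃)³·P(T)³ / (P(L)·P(MZ)·P(G)²) = (0.0336)²·(22.7)³·(0.00758)³ / ((0.268)·(0.0282)·(0.434)²) = 0.00404
Q_p = 0.00404 < K_p = 0.0619, so the forward reaction proceeds.

toward products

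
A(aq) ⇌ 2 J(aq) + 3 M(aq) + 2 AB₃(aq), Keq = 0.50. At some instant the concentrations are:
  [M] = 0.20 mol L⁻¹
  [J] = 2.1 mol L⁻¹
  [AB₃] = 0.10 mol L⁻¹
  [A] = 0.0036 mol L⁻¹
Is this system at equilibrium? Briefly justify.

no; Q < K, reaction proceeds forward

Q = [J]²·[M]³·[AB₃]² / [A] = (2.1)²·(0.20)³·(0.10)² / (0.0036) = 0.098
Q = 0.098 < Keq = 0.50: net forward reaction.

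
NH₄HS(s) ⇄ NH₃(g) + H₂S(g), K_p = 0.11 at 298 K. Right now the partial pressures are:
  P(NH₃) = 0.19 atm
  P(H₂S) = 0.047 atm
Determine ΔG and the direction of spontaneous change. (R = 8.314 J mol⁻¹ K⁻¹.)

ΔG = -6.22 kJ/mol; the forward reaction is spontaneous

(NH₄HS is a pure solid — omitted from Q_p.)
Q_p = P(NH₃)·P(H₂S) = (0.19)·(0.047) = 0.00893
ΔG = RT ln(Q_p/K_p) = (8.314 J mol⁻¹ K⁻¹)(298 K) × ln(0.00893/0.11)
   = (2.478 kJ/mol)(-2.511) = -6.22 kJ/mol
ΔG < 0, so the forward reaction is spontaneous (proceeds forward).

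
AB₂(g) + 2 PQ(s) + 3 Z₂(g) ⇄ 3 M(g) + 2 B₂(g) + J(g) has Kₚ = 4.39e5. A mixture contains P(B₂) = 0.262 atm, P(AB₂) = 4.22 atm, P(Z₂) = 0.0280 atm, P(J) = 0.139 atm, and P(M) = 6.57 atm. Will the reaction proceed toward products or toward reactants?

forward (toward products)

(PQ is a pure solid — omitted from Qₚ.)
Qₚ = P(M)³·P(B₂)²·P(J) / (P(AB₂)·P(Z₂)³) = (6.57)³·(0.262)²·(0.139) / ((4.22)·(0.0280)³) = 29200
Qₚ = 29200 < Kₚ = 4.39e5, so the forward reaction proceeds.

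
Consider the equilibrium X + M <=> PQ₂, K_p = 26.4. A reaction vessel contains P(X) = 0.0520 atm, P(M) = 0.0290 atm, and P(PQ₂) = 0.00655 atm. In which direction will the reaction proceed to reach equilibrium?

toward products

Q_p = P(PQ₂) / (P(X)·P(M)) = (0.00655) / ((0.0520)·(0.0290)) = 4.34
Q_p = 4.34 < K_p = 26.4, so the forward reaction proceeds.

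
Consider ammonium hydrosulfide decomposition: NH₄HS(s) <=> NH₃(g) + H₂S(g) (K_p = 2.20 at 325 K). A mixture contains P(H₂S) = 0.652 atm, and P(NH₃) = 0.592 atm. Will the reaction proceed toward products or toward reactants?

in the forward direction

(NH₄HS is a pure solid — omitted from Q_p.)
Q_p = P(NH₃)·P(H₂S) = (0.592)·(0.652) = 0.386
Q_p = 0.386 < K_p = 2.20, so the forward reaction proceeds.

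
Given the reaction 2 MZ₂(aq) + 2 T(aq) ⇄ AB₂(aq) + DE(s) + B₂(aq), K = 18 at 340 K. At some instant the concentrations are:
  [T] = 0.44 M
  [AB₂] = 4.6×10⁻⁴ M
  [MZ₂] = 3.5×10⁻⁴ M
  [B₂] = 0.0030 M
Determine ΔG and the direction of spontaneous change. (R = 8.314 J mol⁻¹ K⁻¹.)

ΔG = 3.32 kJ/mol; the forward reaction is non-spontaneous

(DE is a pure solid — omitted from Q.)
Q = [AB₂]·[B₂] / ([MZ₂]²·[T]²) = (4.6×10⁻⁴)·(0.0030) / ((3.5×10⁻⁴)²·(0.44)²) = 58.2
ΔG = RT ln(Q/K) = (8.314 J mol⁻¹ K⁻¹)(340 K) × ln(58.2/18)
   = (2.827 kJ/mol)(1.174) = 3.32 kJ/mol
ΔG > 0, so the forward reaction is non-spontaneous (proceeds in reverse).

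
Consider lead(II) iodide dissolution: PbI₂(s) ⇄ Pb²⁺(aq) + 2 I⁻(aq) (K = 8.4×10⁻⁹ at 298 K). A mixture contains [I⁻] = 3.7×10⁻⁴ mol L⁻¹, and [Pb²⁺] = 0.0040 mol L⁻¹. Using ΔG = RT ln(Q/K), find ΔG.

ΔG = -6.76 kJ/mol

(PbI₂ is a pure solid — omitted from Q.)
Q = [Pb²⁺]·[I⁻]² = (0.0040)·(3.7×10⁻⁴)² = 5.48×10⁻¹⁰
ΔG = RT ln(Q/K) = (8.314 J mol⁻¹ K⁻¹)(298 K) × ln(5.48×10⁻¹⁰/8.4×10⁻⁹)
   = (2.478 kJ/mol)(-2.730) = -6.76 kJ/mol
ΔG < 0, so the forward reaction is spontaneous (proceeds forward).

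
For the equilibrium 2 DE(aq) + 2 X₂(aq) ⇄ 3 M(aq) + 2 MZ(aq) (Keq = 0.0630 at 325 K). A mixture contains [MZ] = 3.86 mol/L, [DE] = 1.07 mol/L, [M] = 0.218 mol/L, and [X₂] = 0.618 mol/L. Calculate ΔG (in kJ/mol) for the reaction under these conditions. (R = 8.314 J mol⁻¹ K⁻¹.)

ΔG = 4.66 kJ/mol

Q = [M]³·[MZ]² / ([DE]²·[X₂]²) = (0.218)³·(3.86)² / ((1.07)²·(0.618)²) = 0.353
ΔG = RT ln(Q/Keq) = (8.314 J mol⁻¹ K⁻¹)(325 K) × ln(0.353/0.0630)
   = (2.702 kJ/mol)(1.723) = 4.66 kJ/mol
ΔG > 0, so the forward reaction is non-spontaneous (proceeds in reverse).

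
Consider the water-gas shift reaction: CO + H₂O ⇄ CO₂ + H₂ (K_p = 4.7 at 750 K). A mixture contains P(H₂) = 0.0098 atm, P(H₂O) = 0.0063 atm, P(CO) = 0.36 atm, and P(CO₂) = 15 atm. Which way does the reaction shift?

in the reverse direction

Q_p = P(CO₂)·P(H₂) / (P(CO)·P(H₂O)) = (15)·(0.0098) / ((0.36)·(0.0063)) = 65
Q_p = 65 > K_p = 4.7, so the reverse reaction proceeds.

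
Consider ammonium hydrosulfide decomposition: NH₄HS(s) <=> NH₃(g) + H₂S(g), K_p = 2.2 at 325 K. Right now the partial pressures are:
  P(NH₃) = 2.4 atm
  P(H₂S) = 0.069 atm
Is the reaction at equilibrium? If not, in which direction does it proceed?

(NH₄HS is a pure solid — omitted from Q_p.)
Q_p = P(NH₃)·P(H₂S) = (2.4)·(0.069) = 0.17
Q_p = 0.17 < K_p = 2.2, so the forward reaction proceeds.

toward products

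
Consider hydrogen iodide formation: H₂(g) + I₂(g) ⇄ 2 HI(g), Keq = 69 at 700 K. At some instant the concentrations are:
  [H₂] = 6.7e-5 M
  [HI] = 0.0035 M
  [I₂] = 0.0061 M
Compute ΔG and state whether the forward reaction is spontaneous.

ΔG = -4.85 kJ/mol; the forward reaction is spontaneous

Q = [HI]² / ([H₂]·[I₂]) = (0.0035)² / ((6.7e-5)·(0.0061)) = 30.0
ΔG = RT ln(Q/Keq) = (8.314 J mol⁻¹ K⁻¹)(700 K) × ln(30.0/69)
   = (5.820 kJ/mol)(-0.8329) = -4.85 kJ/mol
ΔG < 0, so the forward reaction is spontaneous (proceeds forward).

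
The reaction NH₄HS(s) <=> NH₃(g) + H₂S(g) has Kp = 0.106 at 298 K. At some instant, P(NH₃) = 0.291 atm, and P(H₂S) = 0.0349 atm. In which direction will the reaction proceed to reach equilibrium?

(NH₄HS is a pure solid — omitted from Qp.)
Qp = P(NH₃)·P(H₂S) = (0.291)·(0.0349) = 0.0102
Qp = 0.0102 < Kp = 0.106, so the forward reaction proceeds.

toward products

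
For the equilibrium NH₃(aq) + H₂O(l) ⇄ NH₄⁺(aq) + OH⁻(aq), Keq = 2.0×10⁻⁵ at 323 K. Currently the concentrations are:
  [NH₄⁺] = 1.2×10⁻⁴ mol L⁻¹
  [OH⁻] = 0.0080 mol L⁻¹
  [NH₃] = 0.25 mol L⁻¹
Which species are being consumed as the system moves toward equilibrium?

NH₃, H₂O (reactants)

(H₂O is a pure liquid — omitted from Q.)
Q = [NH₄⁺]·[OH⁻] / [NH₃] = (1.2×10⁻⁴)·(0.0080) / (0.25) = 3.8×10⁻⁶
Q = 3.8×10⁻⁶ < Keq = 2.0×10⁻⁵: net forward reaction.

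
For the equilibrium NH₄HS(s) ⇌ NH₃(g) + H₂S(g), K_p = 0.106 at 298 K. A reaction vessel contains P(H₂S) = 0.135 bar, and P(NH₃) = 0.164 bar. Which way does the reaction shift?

to the right

(NH₄HS is a pure solid — omitted from Q_p.)
Q_p = P(NH₃)·P(H₂S) = (0.164)·(0.135) = 0.0221
Q_p = 0.0221 < K_p = 0.106, so the forward reaction proceeds.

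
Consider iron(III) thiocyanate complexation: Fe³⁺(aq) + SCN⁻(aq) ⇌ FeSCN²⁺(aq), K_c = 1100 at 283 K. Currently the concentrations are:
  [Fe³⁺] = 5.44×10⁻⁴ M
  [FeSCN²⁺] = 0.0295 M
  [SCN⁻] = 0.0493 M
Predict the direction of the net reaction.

no net change (already at equilibrium)

Q_c = [FeSCN²⁺] / ([Fe³⁺]·[SCN⁻]) = (0.0295) / ((5.44×10⁻⁴)·(0.0493)) = 1100
Q_c = 1100 = K_c, so the system is already at equilibrium.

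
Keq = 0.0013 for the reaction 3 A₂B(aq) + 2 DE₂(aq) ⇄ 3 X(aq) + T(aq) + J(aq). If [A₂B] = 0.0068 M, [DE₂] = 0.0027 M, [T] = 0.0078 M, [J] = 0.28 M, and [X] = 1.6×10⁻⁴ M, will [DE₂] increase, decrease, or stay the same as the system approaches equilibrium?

Q = [X]³·[T]·[J] / ([A₂B]³·[DE₂]²) = (1.6×10⁻⁴)³·(0.0078)·(0.28) / ((0.0068)³·(0.0027)²) = 0.0039
Q = 0.0039 > Keq = 0.0013: net reverse reaction.
DE₂ is a reactant, so it increases.

increase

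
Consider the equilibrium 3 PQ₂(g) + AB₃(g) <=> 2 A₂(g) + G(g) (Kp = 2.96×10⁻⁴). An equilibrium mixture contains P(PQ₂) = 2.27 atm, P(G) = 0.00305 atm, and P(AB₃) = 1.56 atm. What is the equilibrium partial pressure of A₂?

At equilibrium, Kp = P(A₂)²·P(G) / (P(PQ₂)³·P(AB₃)) = 2.96×10⁻⁴.
(P(A₂))²·(0.00305) / ((2.27)³·(1.56)) = 2.96×10⁻⁴
P(A₂)² = 1.77 ⇒ P(A₂) = 1.33 atm

P(A₂) = 1.33 atm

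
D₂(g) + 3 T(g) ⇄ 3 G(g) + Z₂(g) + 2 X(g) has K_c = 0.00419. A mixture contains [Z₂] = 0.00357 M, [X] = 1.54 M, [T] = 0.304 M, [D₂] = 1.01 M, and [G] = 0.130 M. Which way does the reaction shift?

to the right

Q_c = [G]³·[Z₂]·[X]² / ([D₂]·[T]³) = (0.130)³·(0.00357)·(1.54)² / ((1.01)·(0.304)³) = 6.56×10⁻⁴
Q_c = 6.56×10⁻⁴ < K_c = 0.00419, so the forward reaction proceeds.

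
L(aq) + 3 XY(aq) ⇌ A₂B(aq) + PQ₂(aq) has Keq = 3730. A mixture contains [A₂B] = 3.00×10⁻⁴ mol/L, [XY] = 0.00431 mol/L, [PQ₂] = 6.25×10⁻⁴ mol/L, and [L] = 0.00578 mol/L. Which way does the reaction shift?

Q = [A₂B]·[PQ₂] / ([L]·[XY]³) = (3.00×10⁻⁴)·(6.25×10⁻⁴) / ((0.00578)·(0.00431)³) = 405
Q = 405 < Keq = 3730, so the forward reaction proceeds.

forward (toward products)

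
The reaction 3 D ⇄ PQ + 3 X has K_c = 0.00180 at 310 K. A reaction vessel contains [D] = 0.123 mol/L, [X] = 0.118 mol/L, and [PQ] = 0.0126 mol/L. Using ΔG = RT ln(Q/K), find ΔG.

ΔG = 4.69 kJ/mol

Q_c = [PQ]·[X]³ / [D]³ = (0.0126)·(0.118)³ / (0.123)³ = 0.0111
ΔG = RT ln(Q_c/K_c) = (8.314 J mol⁻¹ K⁻¹)(310 K) × ln(0.0111/0.00180)
   = (2.577 kJ/mol)(1.819) = 4.69 kJ/mol
ΔG > 0, so the forward reaction is non-spontaneous (proceeds in reverse).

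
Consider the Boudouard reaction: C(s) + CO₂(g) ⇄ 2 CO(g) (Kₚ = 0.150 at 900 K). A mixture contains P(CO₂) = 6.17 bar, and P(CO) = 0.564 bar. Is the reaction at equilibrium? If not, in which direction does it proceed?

(C is a pure solid — omitted from Qₚ.)
Qₚ = P(CO)² / P(CO₂) = (0.564)² / (6.17) = 0.0516
Qₚ = 0.0516 < Kₚ = 0.150, so the forward reaction proceeds.

in the forward direction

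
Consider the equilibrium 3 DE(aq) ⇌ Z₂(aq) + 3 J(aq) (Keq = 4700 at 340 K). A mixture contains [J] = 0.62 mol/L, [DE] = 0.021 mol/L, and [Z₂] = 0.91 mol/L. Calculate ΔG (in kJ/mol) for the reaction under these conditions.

Q = [Z₂]·[J]³ / [DE]³ = (0.91)·(0.62)³ / (0.021)³ = 23400
ΔG = RT ln(Q/Keq) = (8.314 J mol⁻¹ K⁻¹)(340 K) × ln(23400/4700)
   = (2.827 kJ/mol)(1.605) = 4.54 kJ/mol
ΔG > 0, so the forward reaction is non-spontaneous (proceeds in reverse).

ΔG = 4.54 kJ/mol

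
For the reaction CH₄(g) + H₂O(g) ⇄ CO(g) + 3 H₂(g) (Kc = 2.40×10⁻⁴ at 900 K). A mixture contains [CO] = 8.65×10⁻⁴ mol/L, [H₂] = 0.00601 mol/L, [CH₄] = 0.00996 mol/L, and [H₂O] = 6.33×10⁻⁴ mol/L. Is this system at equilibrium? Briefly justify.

Qc = [CO]·[H₂]³ / ([CH₄]·[H₂O]) = (8.65×10⁻⁴)·(0.00601)³ / ((0.00996)·(6.33×10⁻⁴)) = 2.98×10⁻⁵
Qc = 2.98×10⁻⁵ < Kc = 2.40×10⁻⁴: net forward reaction.

no; Q < K, reaction proceeds forward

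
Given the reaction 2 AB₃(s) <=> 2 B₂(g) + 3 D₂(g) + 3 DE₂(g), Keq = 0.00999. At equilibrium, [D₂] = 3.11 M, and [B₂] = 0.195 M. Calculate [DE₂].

[DE₂] = 0.206 M

(AB₃ is a pure solid — omitted from Keq.)
At equilibrium, Keq = [B₂]²·[D₂]³·[DE₂]³ = 0.00999.
(0.195)²·(3.11)³·([DE₂])³ = 0.00999
[DE₂]³ = 0.00873 ⇒ [DE₂] = 0.206 M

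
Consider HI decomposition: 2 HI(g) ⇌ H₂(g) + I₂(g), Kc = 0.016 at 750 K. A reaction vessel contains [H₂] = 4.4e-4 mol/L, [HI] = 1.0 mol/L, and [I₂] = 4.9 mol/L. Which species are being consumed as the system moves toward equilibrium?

HI (reactants)

Qc = [H₂]·[I₂] / [HI]² = (4.4e-4)·(4.9) / (1.0)² = 0.0022
Qc = 0.0022 < Kc = 0.016: net forward reaction.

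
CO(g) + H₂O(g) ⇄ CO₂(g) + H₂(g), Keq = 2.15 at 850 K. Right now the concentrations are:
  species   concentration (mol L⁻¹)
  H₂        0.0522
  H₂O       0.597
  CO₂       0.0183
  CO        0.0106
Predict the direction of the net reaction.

Q = [CO₂]·[H₂] / ([CO]·[H₂O]) = (0.0183)·(0.0522) / ((0.0106)·(0.597)) = 0.151
Q = 0.151 < Keq = 2.15, so the forward reaction proceeds.

in the forward direction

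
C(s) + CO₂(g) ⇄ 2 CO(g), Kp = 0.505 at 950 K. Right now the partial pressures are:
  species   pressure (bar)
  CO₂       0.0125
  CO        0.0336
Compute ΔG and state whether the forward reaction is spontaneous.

ΔG = -13.6 kJ/mol; the forward reaction is spontaneous

(C is a pure solid — omitted from Qp.)
Qp = P(CO)² / P(CO₂) = (0.0336)² / (0.0125) = 0.0903
ΔG = RT ln(Qp/Kp) = (8.314 J mol⁻¹ K⁻¹)(950 K) × ln(0.0903/0.505)
   = (7.898 kJ/mol)(-1.721) = -13.6 kJ/mol
ΔG < 0, so the forward reaction is spontaneous (proceeds forward).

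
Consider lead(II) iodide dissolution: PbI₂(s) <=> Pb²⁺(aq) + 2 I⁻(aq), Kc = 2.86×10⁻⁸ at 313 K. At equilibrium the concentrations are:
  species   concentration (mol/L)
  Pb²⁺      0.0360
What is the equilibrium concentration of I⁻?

(PbI₂ is a pure solid — omitted from Kc.)
At equilibrium, Kc = [Pb²⁺]·[I⁻]² = 2.86×10⁻⁸.
(0.0360)·([I⁻])² = 2.86×10⁻⁸
[I⁻]² = 7.94×10⁻⁷ ⇒ [I⁻] = 8.91×10⁻⁴ mol/L

[I⁻] = 8.91×10⁻⁴ mol/L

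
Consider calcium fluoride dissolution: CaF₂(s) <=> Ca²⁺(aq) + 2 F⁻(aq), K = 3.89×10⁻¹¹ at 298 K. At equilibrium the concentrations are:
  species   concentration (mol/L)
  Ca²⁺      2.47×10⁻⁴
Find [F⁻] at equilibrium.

(CaF₂ is a pure solid — omitted from K.)
At equilibrium, K = [Ca²⁺]·[F⁻]² = 3.89×10⁻¹¹.
(2.47×10⁻⁴)·([F⁻])² = 3.89×10⁻¹¹
[F⁻]² = 1.57×10⁻⁷ ⇒ [F⁻] = 3.97×10⁻⁴ mol/L

[F⁻] = 3.97×10⁻⁴ mol/L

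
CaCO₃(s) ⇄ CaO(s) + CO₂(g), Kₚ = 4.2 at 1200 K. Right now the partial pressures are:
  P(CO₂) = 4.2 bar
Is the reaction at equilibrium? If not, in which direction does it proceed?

(CaCO₃, CaO are pure solids — omitted from Qₚ.)
Qₚ = P(CO₂) = 4.2
Qₚ = 4.2 = Kₚ, so the system is already at equilibrium.

neither direction; the system is at equilibrium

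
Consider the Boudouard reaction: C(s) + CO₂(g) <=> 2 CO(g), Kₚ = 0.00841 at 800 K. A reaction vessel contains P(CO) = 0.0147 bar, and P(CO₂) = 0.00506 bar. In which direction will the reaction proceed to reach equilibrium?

in the reverse direction

(C is a pure solid — omitted from Qₚ.)
Qₚ = P(CO)² / P(CO₂) = (0.0147)² / (0.00506) = 0.0427
Qₚ = 0.0427 > Kₚ = 0.00841, so the reverse reaction proceeds.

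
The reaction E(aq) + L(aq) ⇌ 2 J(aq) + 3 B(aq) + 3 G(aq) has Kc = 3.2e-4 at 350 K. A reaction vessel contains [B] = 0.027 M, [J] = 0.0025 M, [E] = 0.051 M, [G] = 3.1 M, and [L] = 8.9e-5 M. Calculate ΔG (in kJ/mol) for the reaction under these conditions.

Qc = [J]²·[B]³·[G]³ / ([E]·[L]) = (0.0025)²·(0.027)³·(3.1)³ / ((0.051)·(8.9e-5)) = 8.07e-4
ΔG = RT ln(Qc/Kc) = (8.314 J mol⁻¹ K⁻¹)(350 K) × ln(8.07e-4/3.2e-4)
   = (2.910 kJ/mol)(0.9250) = 2.69 kJ/mol
ΔG > 0, so the forward reaction is non-spontaneous (proceeds in reverse).

ΔG = 2.69 kJ/mol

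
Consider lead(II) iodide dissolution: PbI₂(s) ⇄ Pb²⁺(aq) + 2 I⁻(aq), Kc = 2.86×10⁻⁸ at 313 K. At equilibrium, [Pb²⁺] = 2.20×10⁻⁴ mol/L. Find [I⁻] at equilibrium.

(PbI₂ is a pure solid — omitted from Kc.)
At equilibrium, Kc = [Pb²⁺]·[I⁻]² = 2.86×10⁻⁸.
(2.20×10⁻⁴)·([I⁻])² = 2.86×10⁻⁸
[I⁻]² = 1.30×10⁻⁴ ⇒ [I⁻] = 0.0114 mol/L

[I⁻] = 0.0114 mol/L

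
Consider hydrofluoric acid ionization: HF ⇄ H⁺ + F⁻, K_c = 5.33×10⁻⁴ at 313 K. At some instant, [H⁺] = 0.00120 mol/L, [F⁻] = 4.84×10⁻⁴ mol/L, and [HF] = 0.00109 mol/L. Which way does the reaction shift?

Q_c = [H⁺]·[F⁻] / [HF] = (0.00120)·(4.84×10⁻⁴) / (0.00109) = 5.33×10⁻⁴
Q_c = 5.33×10⁻⁴ = K_c, so the system is already at equilibrium.

at equilibrium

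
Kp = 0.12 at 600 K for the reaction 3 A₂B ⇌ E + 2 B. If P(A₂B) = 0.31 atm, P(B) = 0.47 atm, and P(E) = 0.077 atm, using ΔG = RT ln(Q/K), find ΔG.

Qp = P(E)·P(B)² / P(A₂B)³ = (0.077)·(0.47)² / (0.31)³ = 0.571
ΔG = RT ln(Qp/Kp) = (8.314 J mol⁻¹ K⁻¹)(600 K) × ln(0.571/0.12)
   = (4.988 kJ/mol)(1.560) = 7.78 kJ/mol
ΔG > 0, so the forward reaction is non-spontaneous (proceeds in reverse).

ΔG = 7.78 kJ/mol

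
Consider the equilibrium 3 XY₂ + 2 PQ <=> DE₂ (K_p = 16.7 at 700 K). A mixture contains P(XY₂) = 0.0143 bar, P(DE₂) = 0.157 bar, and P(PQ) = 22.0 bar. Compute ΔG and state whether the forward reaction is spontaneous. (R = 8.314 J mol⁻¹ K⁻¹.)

ΔG = 11.0 kJ/mol; the forward reaction is non-spontaneous

Q_p = P(DE₂) / (P(XY₂)³·P(PQ)²) = (0.157) / ((0.0143)³·(22.0)²) = 111
ΔG = RT ln(Q_p/K_p) = (8.314 J mol⁻¹ K⁻¹)(700 K) × ln(111/16.7)
   = (5.820 kJ/mol)(1.894) = 11.0 kJ/mol
ΔG > 0, so the forward reaction is non-spontaneous (proceeds in reverse).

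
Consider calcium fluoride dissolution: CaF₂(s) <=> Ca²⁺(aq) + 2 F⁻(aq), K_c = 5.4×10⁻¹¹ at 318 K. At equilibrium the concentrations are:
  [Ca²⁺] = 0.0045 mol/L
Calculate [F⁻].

(CaF₂ is a pure solid — omitted from K_c.)
At equilibrium, K_c = [Ca²⁺]·[F⁻]² = 5.4×10⁻¹¹.
(0.0045)·([F⁻])² = 5.4×10⁻¹¹
[F⁻]² = 1.20×10⁻⁸ ⇒ [F⁻] = 1.1×10⁻⁴ mol/L

[F⁻] = 1.1×10⁻⁴ mol/L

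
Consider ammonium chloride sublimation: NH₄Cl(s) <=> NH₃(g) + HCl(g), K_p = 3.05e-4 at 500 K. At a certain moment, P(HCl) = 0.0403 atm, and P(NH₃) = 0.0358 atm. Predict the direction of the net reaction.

(NH₄Cl is a pure solid — omitted from Q_p.)
Q_p = P(NH₃)·P(HCl) = (0.0358)·(0.0403) = 0.00144
Q_p = 0.00144 > K_p = 3.05e-4, so the reverse reaction proceeds.

in the reverse direction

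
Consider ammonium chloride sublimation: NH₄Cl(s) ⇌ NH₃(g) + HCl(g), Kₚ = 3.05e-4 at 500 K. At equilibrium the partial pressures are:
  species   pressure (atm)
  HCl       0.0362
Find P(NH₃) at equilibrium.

(NH₄Cl is a pure solid — omitted from Kₚ.)
At equilibrium, Kₚ = P(NH₃)·P(HCl) = 3.05e-4.
(P(NH₃))·(0.0362) = 3.05e-4
P(NH₃) = 0.00843 atm

P(NH₃) = 0.00843 atm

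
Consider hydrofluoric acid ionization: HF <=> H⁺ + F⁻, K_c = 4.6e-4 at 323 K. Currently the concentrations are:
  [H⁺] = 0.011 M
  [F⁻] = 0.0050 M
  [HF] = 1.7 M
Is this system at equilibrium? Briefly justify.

no; Q < K, reaction proceeds forward

Q_c = [H⁺]·[F⁻] / [HF] = (0.011)·(0.0050) / (1.7) = 3.2e-5
Q_c = 3.2e-5 < K_c = 4.6e-4: net forward reaction.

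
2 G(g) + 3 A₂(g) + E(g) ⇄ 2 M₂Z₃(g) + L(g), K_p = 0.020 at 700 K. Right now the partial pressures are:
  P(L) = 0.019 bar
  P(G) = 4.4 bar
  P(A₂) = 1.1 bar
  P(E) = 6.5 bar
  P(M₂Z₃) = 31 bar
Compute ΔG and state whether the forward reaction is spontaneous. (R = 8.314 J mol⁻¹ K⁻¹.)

Q_p = P(M₂Z₃)²·P(L) / (P(G)²·P(A₂)³·P(E)) = (31)²·(0.019) / ((4.4)²·(1.1)³·(6.5)) = 0.109
ΔG = RT ln(Q_p/K_p) = (8.314 J mol⁻¹ K⁻¹)(700 K) × ln(0.109/0.020)
   = (5.820 kJ/mol)(1.696) = 9.87 kJ/mol
ΔG > 0, so the forward reaction is non-spontaneous (proceeds in reverse).

ΔG = 9.87 kJ/mol; the forward reaction is non-spontaneous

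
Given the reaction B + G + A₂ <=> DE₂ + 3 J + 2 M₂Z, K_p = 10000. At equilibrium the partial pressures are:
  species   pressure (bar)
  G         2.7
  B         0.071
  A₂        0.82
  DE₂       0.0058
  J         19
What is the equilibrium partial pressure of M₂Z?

P(M₂Z) = 6.3 bar

At equilibrium, K_p = P(DE₂)·P(J)³·P(M₂Z)² / (P(B)·P(G)·P(A₂)) = 10000.
(0.0058)·(19)³·(P(M₂Z))² / ((0.071)·(2.7)·(0.82)) = 10000
P(M₂Z)² = 39.5 ⇒ P(M₂Z) = 6.3 bar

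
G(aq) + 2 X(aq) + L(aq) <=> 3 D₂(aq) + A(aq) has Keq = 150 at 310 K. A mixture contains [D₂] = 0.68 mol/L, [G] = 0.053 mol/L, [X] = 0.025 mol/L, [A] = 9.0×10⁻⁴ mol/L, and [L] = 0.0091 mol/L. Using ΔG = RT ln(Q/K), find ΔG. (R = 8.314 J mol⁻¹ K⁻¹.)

ΔG = 4.73 kJ/mol

Q = [D₂]³·[A] / ([G]·[X]²·[L]) = (0.68)³·(9.0×10⁻⁴) / ((0.053)·(0.025)²·(0.0091)) = 939
ΔG = RT ln(Q/Keq) = (8.314 J mol⁻¹ K⁻¹)(310 K) × ln(939/150)
   = (2.577 kJ/mol)(1.834) = 4.73 kJ/mol
ΔG > 0, so the forward reaction is non-spontaneous (proceeds in reverse).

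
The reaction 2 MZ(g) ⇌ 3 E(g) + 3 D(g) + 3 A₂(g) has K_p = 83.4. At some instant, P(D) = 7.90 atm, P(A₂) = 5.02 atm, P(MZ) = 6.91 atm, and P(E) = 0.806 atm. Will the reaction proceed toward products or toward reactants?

Q_p = P(E)³·P(D)³·P(A₂)³ / P(MZ)² = (0.806)³·(7.90)³·(5.02)³ / (6.91)² = 684
Q_p = 684 > K_p = 83.4, so the reverse reaction proceeds.

in the reverse direction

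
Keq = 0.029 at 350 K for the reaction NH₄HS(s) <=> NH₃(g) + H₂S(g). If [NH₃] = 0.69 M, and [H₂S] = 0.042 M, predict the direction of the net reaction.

no net change (already at equilibrium)

(NH₄HS is a pure solid — omitted from Q.)
Q = [NH₃]·[H₂S] = (0.69)·(0.042) = 0.029
Q = 0.029 = Keq, so the system is already at equilibrium.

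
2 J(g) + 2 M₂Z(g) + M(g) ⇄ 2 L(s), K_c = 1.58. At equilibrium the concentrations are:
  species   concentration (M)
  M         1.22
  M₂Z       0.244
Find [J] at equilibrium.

(L is a pure solid — omitted from K_c.)
At equilibrium, K_c = 1 / ([J]²·[M₂Z]²·[M]) = 1.58.
1 / (([J])²·(0.244)²·(1.22)) = 1.58
[J]² = 8.71 ⇒ [J] = 2.95 M

[J] = 2.95 M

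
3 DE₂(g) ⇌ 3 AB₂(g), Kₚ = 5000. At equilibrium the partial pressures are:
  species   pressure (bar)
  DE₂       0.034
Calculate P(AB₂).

P(AB₂) = 0.58 bar

At equilibrium, Kₚ = P(AB₂)³ / P(DE₂)³ = 5000.
(P(AB₂))³ / (0.034)³ = 5000
P(AB₂)³ = 0.197 ⇒ P(AB₂) = 0.58 bar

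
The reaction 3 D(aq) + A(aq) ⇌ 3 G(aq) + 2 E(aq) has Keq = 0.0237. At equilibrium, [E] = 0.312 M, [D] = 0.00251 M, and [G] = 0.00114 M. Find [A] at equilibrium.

At equilibrium, Keq = [G]³·[E]² / ([D]³·[A]) = 0.0237.
(0.00114)³·(0.312)² / ((0.00251)³·([A])) = 0.0237
[A] = 0.385 M

[A] = 0.385 M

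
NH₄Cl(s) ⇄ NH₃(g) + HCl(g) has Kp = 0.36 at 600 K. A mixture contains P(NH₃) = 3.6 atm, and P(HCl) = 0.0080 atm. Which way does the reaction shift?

forward (toward products)

(NH₄Cl is a pure solid — omitted from Qp.)
Qp = P(NH₃)·P(HCl) = (3.6)·(0.0080) = 0.029
Qp = 0.029 < Kp = 0.36, so the forward reaction proceeds.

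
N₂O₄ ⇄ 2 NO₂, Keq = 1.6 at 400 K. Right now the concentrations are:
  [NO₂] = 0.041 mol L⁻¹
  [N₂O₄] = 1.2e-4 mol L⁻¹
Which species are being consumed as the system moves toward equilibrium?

Q = [NO₂]² / [N₂O₄] = (0.041)² / (1.2e-4) = 14
Q = 14 > Keq = 1.6: net reverse reaction.

NO₂ (products)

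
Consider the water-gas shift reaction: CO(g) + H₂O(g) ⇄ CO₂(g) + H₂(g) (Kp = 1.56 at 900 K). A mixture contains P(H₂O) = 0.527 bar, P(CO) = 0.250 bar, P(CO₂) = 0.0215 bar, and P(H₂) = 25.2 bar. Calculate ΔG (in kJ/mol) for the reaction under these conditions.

Qp = P(CO₂)·P(H₂) / (P(CO)·P(H₂O)) = (0.0215)·(25.2) / ((0.250)·(0.527)) = 4.11
ΔG = RT ln(Qp/Kp) = (8.314 J mol⁻¹ K⁻¹)(900 K) × ln(4.11/1.56)
   = (7.483 kJ/mol)(0.9687) = 7.25 kJ/mol
ΔG > 0, so the forward reaction is non-spontaneous (proceeds in reverse).

ΔG = 7.25 kJ/mol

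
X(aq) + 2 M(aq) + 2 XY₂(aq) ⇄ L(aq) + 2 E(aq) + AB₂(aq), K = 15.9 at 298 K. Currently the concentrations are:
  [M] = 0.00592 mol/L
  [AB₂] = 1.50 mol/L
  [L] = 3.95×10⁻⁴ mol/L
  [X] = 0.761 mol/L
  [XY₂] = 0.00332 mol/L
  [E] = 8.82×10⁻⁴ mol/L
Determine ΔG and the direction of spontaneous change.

ΔG = -5.74 kJ/mol; the forward reaction is spontaneous

Q = [L]·[E]²·[AB₂] / ([X]·[M]²·[XY₂]²) = (3.95×10⁻⁴)·(8.82×10⁻⁴)²·(1.50) / ((0.761)·(0.00592)²·(0.00332)²) = 1.57
ΔG = RT ln(Q/K) = (8.314 J mol⁻¹ K⁻¹)(298 K) × ln(1.57/15.9)
   = (2.478 kJ/mol)(-2.315) = -5.74 kJ/mol
ΔG < 0, so the forward reaction is spontaneous (proceeds forward).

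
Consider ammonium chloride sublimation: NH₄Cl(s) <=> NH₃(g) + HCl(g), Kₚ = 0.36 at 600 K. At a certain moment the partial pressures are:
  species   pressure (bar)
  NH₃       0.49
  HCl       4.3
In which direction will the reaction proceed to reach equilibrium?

toward reactants

(NH₄Cl is a pure solid — omitted from Qₚ.)
Qₚ = P(NH₃)·P(HCl) = (0.49)·(4.3) = 2.1
Qₚ = 2.1 > Kₚ = 0.36, so the reverse reaction proceeds.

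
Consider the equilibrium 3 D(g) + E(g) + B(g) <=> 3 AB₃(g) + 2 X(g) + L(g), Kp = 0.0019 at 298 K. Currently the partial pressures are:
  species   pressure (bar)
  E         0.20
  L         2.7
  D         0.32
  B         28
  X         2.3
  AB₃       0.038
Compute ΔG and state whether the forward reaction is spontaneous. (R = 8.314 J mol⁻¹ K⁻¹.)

Qp = P(AB₃)³·P(X)²·P(L) / (P(D)³·P(E)·P(B)) = (0.038)³·(2.3)²·(2.7) / ((0.32)³·(0.20)·(28)) = 0.00427
ΔG = RT ln(Qp/Kp) = (8.314 J mol⁻¹ K⁻¹)(298 K) × ln(0.00427/0.0019)
   = (2.478 kJ/mol)(0.8098) = 2.01 kJ/mol
ΔG > 0, so the forward reaction is non-spontaneous (proceeds in reverse).

ΔG = 2.01 kJ/mol; the forward reaction is non-spontaneous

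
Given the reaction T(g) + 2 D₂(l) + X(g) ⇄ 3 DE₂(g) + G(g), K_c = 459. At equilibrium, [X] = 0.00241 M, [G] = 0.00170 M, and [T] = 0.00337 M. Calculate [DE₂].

(D₂ is a pure liquid — omitted from K_c.)
At equilibrium, K_c = [DE₂]³·[G] / ([T]·[X]) = 459.
([DE₂])³·(0.00170) / ((0.00337)·(0.00241)) = 459
[DE₂]³ = 2.19 ⇒ [DE₂] = 1.30 M

[DE₂] = 1.30 M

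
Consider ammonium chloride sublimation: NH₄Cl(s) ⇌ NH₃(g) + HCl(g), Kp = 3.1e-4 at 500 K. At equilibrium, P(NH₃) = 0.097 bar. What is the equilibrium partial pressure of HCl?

(NH₄Cl is a pure solid — omitted from Kp.)
At equilibrium, Kp = P(NH₃)·P(HCl) = 3.1e-4.
(0.097)·(P(HCl)) = 3.1e-4
P(HCl) = 0.00320 = 0.0032 bar

P(HCl) = 0.0032 bar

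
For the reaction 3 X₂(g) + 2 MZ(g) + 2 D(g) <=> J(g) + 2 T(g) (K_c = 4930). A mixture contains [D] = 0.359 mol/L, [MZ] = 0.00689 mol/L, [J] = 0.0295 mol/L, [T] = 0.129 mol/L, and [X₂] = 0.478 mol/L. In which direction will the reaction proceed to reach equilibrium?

Q_c = [J]·[T]² / ([X₂]³·[MZ]²·[D]²) = (0.0295)·(0.129)² / ((0.478)³·(0.00689)²·(0.359)²) = 735
Q_c = 735 < K_c = 4930, so the forward reaction proceeds.

forward (toward products)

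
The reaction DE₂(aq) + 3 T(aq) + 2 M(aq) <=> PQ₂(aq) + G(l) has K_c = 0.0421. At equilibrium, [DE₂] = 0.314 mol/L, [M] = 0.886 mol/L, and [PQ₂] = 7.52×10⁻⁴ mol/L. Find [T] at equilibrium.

(G is a pure liquid — omitted from K_c.)
At equilibrium, K_c = [PQ₂] / ([DE₂]·[T]³·[M]²) = 0.0421.
(7.52×10⁻⁴) / ((0.314)·([T])³·(0.886)²) = 0.0421
[T]³ = 0.0725 ⇒ [T] = 0.417 mol/L

[T] = 0.417 mol/L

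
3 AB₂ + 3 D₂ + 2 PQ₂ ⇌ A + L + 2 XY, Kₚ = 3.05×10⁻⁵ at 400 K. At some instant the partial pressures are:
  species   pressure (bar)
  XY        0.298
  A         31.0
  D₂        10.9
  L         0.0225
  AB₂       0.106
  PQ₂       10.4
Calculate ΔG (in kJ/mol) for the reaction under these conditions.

Qₚ = P(A)·P(L)·P(XY)² / (P(AB₂)³·P(D₂)³·P(PQ₂)²) = (31.0)·(0.0225)·(0.298)² / ((0.106)³·(10.9)³·(10.4)²) = 3.71×10⁻⁴
ΔG = RT ln(Qₚ/Kₚ) = (8.314 J mol⁻¹ K⁻¹)(400 K) × ln(3.71×10⁻⁴/3.05×10⁻⁵)
   = (3.326 kJ/mol)(2.498) = 8.31 kJ/mol
ΔG > 0, so the forward reaction is non-spontaneous (proceeds in reverse).

ΔG = 8.31 kJ/mol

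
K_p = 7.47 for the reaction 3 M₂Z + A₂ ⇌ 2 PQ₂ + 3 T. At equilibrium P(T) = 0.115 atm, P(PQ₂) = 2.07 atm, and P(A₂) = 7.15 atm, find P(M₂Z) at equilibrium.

At equilibrium, K_p = P(PQ₂)²·P(T)³ / (P(M₂Z)³·P(A₂)) = 7.47.
(2.07)²·(0.115)³ / ((P(M₂Z))³·(7.15)) = 7.47
P(M₂Z)³ = 1.22e-4 ⇒ P(M₂Z) = 0.0496 atm

P(M₂Z) = 0.0496 atm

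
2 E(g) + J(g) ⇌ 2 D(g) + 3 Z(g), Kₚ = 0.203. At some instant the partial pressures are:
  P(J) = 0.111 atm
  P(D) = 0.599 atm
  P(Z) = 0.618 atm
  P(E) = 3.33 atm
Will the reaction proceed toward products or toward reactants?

Qₚ = P(D)²·P(Z)³ / (P(E)²·P(J)) = (0.599)²·(0.618)³ / ((3.33)²·(0.111)) = 0.0688
Qₚ = 0.0688 < Kₚ = 0.203, so the forward reaction proceeds.

forward (toward products)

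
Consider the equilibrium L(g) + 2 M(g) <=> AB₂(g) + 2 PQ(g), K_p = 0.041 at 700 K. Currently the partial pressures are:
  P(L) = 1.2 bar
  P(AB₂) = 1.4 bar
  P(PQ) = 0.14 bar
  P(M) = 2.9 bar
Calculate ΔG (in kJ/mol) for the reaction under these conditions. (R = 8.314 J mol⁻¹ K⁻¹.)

Q_p = P(AB₂)·P(PQ)² / (P(L)·P(M)²) = (1.4)·(0.14)² / ((1.2)·(2.9)²) = 0.00272
ΔG = RT ln(Q_p/K_p) = (8.314 J mol⁻¹ K⁻¹)(700 K) × ln(0.00272/0.041)
   = (5.820 kJ/mol)(-2.713) = -15.8 kJ/mol
ΔG < 0, so the forward reaction is spontaneous (proceeds forward).

ΔG = -15.8 kJ/mol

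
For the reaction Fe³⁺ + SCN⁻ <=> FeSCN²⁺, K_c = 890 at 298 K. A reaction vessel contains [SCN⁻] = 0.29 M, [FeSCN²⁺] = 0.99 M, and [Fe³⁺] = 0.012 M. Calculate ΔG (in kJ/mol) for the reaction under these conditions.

ΔG = -2.83 kJ/mol

Q_c = [FeSCN²⁺] / ([Fe³⁺]·[SCN⁻]) = (0.99) / ((0.012)·(0.29)) = 284
ΔG = RT ln(Q_c/K_c) = (8.314 J mol⁻¹ K⁻¹)(298 K) × ln(284/890)
   = (2.478 kJ/mol)(-1.142) = -2.83 kJ/mol
ΔG < 0, so the forward reaction is spontaneous (proceeds forward).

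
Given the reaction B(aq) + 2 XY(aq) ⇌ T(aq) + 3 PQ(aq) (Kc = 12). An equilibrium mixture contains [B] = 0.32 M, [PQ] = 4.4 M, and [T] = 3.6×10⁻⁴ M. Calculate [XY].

At equilibrium, Kc = [T]·[PQ]³ / ([B]·[XY]²) = 12.
(3.6×10⁻⁴)·(4.4)³ / ((0.32)·([XY])²) = 12
[XY]² = 0.00799 ⇒ [XY] = 0.089 M

[XY] = 0.089 M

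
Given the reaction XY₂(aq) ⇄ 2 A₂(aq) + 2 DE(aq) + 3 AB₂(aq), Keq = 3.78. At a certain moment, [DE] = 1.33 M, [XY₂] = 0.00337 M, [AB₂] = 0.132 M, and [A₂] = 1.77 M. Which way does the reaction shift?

neither direction; the system is at equilibrium

Q = [A₂]²·[DE]²·[AB₂]³ / [XY₂] = (1.77)²·(1.33)²·(0.132)³ / (0.00337) = 3.78
Q = 3.78 = Keq, so the system is already at equilibrium.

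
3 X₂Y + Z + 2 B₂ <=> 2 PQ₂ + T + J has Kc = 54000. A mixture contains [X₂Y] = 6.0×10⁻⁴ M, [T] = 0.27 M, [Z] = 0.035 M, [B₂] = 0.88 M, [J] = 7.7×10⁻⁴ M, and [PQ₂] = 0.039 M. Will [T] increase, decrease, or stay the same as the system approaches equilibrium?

Qc = [PQ₂]²·[T]·[J] / ([X₂Y]³·[Z]·[B₂]²) = (0.039)²·(0.27)·(7.7×10⁻⁴) / ((6.0×10⁻⁴)³·(0.035)·(0.88)²) = 54000
Qc = 54000 = Kc; the system is at equilibrium.

stay the same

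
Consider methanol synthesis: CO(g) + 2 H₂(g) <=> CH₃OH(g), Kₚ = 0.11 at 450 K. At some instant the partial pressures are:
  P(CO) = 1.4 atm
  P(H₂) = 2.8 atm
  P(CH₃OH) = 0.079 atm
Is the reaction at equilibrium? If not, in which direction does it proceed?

Qₚ = P(CH₃OH) / (P(CO)·P(H₂)²) = (0.079) / ((1.4)·(2.8)²) = 0.0072
Qₚ = 0.0072 < Kₚ = 0.11, so the forward reaction proceeds.

forward (toward products)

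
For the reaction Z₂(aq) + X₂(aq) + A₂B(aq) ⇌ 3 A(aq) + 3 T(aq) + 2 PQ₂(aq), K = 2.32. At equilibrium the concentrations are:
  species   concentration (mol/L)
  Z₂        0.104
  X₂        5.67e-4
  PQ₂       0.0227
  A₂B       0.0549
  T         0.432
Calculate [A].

At equilibrium, K = [A]³·[T]³·[PQ₂]² / ([Z₂]·[X₂]·[A₂B]) = 2.32.
([A])³·(0.432)³·(0.0227)² / ((0.104)·(5.67e-4)·(0.0549)) = 2.32
[A]³ = 0.181 ⇒ [A] = 0.565 mol/L

[A] = 0.565 mol/L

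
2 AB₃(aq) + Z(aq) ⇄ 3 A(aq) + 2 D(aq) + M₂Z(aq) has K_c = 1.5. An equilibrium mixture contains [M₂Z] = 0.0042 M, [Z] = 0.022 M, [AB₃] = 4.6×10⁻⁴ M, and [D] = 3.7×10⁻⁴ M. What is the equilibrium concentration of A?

At equilibrium, K_c = [A]³·[D]²·[M₂Z] / ([AB₃]²·[Z]) = 1.5.
([A])³·(3.7×10⁻⁴)²·(0.0042) / ((4.6×10⁻⁴)²·(0.022)) = 1.5
[A]³ = 12.1 ⇒ [A] = 2.3 M

[A] = 2.3 M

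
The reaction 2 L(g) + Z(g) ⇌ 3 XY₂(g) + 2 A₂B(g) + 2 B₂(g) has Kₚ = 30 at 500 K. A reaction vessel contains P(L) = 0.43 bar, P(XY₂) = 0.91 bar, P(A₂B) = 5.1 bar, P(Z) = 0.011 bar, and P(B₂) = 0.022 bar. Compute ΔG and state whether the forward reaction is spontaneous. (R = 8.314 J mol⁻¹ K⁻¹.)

ΔG = -7.74 kJ/mol; the forward reaction is spontaneous

Qₚ = P(XY₂)³·P(A₂B)²·P(B₂)² / (P(L)²·P(Z)) = (0.91)³·(5.1)²·(0.022)² / ((0.43)²·(0.011)) = 4.66
ΔG = RT ln(Qₚ/Kₚ) = (8.314 J mol⁻¹ K⁻¹)(500 K) × ln(4.66/30)
   = (4.157 kJ/mol)(-1.862) = -7.74 kJ/mol
ΔG < 0, so the forward reaction is spontaneous (proceeds forward).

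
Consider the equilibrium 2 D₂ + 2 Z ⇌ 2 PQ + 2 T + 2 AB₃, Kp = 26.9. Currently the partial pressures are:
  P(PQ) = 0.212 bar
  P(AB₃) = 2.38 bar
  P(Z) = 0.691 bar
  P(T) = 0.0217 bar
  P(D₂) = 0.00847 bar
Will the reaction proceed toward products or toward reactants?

toward products

Qp = P(PQ)²·P(T)²·P(AB₃)² / (P(D₂)²·P(Z)²) = (0.212)²·(0.0217)²·(2.38)² / ((0.00847)²·(0.691)²) = 3.50
Qp = 3.50 < Kp = 26.9, so the forward reaction proceeds.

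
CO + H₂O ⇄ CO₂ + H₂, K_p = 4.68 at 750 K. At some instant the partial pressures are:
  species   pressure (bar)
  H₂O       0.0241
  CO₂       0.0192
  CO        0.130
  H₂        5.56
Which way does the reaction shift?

Q_p = P(CO₂)·P(H₂) / (P(CO)·P(H₂O)) = (0.0192)·(5.56) / ((0.130)·(0.0241)) = 34.1
Q_p = 34.1 > K_p = 4.68, so the reverse reaction proceeds.

reverse (toward reactants)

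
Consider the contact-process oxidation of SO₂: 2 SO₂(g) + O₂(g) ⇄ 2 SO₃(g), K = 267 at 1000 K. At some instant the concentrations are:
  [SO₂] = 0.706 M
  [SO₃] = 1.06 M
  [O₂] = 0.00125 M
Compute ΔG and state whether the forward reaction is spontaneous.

ΔG = 15.9 kJ/mol; the forward reaction is non-spontaneous

Q = [SO₃]² / ([SO₂]²·[O₂]) = (1.06)² / ((0.706)²·(0.00125)) = 1800
ΔG = RT ln(Q/K) = (8.314 J mol⁻¹ K⁻¹)(1000 K) × ln(1800/267)
   = (8.314 kJ/mol)(1.908) = 15.9 kJ/mol
ΔG > 0, so the forward reaction is non-spontaneous (proceeds in reverse).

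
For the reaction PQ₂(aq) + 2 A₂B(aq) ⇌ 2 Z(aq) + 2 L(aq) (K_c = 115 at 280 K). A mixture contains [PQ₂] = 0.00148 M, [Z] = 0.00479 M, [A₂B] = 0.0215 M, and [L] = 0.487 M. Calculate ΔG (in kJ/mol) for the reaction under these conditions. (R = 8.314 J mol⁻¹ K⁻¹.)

Q_c = [Z]²·[L]² / ([PQ₂]·[A₂B]²) = (0.00479)²·(0.487)² / ((0.00148)·(0.0215)²) = 7.95
ΔG = RT ln(Q_c/K_c) = (8.314 J mol⁻¹ K⁻¹)(280 K) × ln(7.95/115)
   = (2.328 kJ/mol)(-2.672) = -6.22 kJ/mol
ΔG < 0, so the forward reaction is spontaneous (proceeds forward).

ΔG = -6.22 kJ/mol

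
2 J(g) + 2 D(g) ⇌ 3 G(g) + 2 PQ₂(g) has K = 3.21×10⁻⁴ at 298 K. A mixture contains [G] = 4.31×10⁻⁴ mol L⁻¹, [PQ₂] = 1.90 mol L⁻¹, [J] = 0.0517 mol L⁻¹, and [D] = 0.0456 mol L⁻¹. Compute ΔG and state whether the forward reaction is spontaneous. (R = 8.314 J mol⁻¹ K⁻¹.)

Q = [G]³·[PQ₂]² / ([J]²·[D]²) = (4.31×10⁻⁴)³·(1.90)² / ((0.0517)²·(0.0456)²) = 5.20×10⁻⁵
ΔG = RT ln(Q/K) = (8.314 J mol⁻¹ K⁻¹)(298 K) × ln(5.20×10⁻⁵/3.21×10⁻⁴)
   = (2.478 kJ/mol)(-1.820) = -4.51 kJ/mol
ΔG < 0, so the forward reaction is spontaneous (proceeds forward).

ΔG = -4.51 kJ/mol; the forward reaction is spontaneous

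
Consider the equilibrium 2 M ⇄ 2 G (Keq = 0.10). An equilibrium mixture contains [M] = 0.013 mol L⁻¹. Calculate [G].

At equilibrium, Keq = [G]² / [M]² = 0.10.
([G])² / (0.013)² = 0.10
[G]² = 1.69×10⁻⁵ ⇒ [G] = 0.0041 mol L⁻¹

[G] = 0.0041 mol L⁻¹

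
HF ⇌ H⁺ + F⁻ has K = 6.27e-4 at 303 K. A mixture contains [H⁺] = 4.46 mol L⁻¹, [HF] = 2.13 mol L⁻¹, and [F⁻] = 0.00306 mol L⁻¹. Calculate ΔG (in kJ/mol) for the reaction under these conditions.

Q = [H⁺]·[F⁻] / [HF] = (4.46)·(0.00306) / (2.13) = 0.00641
ΔG = RT ln(Q/K) = (8.314 J mol⁻¹ K⁻¹)(303 K) × ln(0.00641/6.27e-4)
   = (2.519 kJ/mol)(2.325) = 5.86 kJ/mol
ΔG > 0, so the forward reaction is non-spontaneous (proceeds in reverse).

ΔG = 5.86 kJ/mol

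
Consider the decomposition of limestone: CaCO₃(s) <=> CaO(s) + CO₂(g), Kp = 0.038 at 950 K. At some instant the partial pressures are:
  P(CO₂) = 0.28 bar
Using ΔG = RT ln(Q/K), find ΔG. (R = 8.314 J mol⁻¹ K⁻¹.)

ΔG = 15.8 kJ/mol

(CaCO₃, CaO are pure solids — omitted from Qp.)
Qp = P(CO₂) = 0.280
ΔG = RT ln(Qp/Kp) = (8.314 J mol⁻¹ K⁻¹)(950 K) × ln(0.280/0.038)
   = (7.898 kJ/mol)(1.997) = 15.8 kJ/mol
ΔG > 0, so the forward reaction is non-spontaneous (proceeds in reverse).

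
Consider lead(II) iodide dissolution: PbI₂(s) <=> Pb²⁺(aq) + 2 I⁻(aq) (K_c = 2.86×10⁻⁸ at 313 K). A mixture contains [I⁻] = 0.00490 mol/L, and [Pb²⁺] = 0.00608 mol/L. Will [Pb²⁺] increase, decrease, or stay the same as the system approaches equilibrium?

decrease

(PbI₂ is a pure solid — omitted from Q_c.)
Q_c = [Pb²⁺]·[I⁻]² = (0.00608)·(0.00490)² = 1.46×10⁻⁷
Q_c = 1.46×10⁻⁷ > K_c = 2.86×10⁻⁸: net reverse reaction.
Pb²⁺ is a product, so it decreases.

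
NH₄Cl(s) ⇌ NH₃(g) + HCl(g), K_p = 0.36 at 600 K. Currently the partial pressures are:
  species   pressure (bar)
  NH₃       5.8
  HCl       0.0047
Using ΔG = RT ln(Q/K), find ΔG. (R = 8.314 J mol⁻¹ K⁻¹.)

ΔG = -12.9 kJ/mol

(NH₄Cl is a pure solid — omitted from Q_p.)
Q_p = P(NH₃)·P(HCl) = (5.8)·(0.0047) = 0.0273
ΔG = RT ln(Q_p/K_p) = (8.314 J mol⁻¹ K⁻¹)(600 K) × ln(0.0273/0.36)
   = (4.988 kJ/mol)(-2.579) = -12.9 kJ/mol
ΔG < 0, so the forward reaction is spontaneous (proceeds forward).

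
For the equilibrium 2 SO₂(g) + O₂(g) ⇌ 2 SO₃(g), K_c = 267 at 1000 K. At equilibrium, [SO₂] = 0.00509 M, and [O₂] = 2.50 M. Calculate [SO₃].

[SO₃] = 0.132 M

At equilibrium, K_c = [SO₃]² / ([SO₂]²·[O₂]) = 267.
([SO₃])² / ((0.00509)²·(2.50)) = 267
[SO₃]² = 0.0173 ⇒ [SO₃] = 0.132 M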